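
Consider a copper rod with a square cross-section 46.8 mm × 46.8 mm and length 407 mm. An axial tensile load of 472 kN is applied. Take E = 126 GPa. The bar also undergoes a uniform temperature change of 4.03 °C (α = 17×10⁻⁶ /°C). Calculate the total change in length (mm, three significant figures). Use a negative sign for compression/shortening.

0.724 mm

A = 2190 mm².
δ_mech = NL/(AE) = 472000·407/(2190·126000) = 0.6961 mm.
δ_thermal = αLΔT = 17e-6·407·4.03 = 0.02788 mm.
δ = δ_mech + δ_thermal = 0.724 mm.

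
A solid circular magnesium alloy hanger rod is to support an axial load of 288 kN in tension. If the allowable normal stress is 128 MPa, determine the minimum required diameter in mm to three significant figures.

53.5 mm

Required area A ≥ P/σ_allow = 288000/128 = 2250 mm².
For a solid circular section, d ≥ √(4A/π) = 53.52 mm.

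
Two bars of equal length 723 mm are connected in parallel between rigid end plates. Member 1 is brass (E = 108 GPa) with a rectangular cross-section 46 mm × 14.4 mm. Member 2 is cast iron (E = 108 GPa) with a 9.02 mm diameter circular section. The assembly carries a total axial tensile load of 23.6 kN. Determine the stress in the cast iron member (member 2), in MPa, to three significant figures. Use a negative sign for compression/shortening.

A_1 = 662.4 mm².
A_2 = 63.9 mm².
Equal strain + equilibrium ⇒ each member carries load in proportion to AE: A₁E₁ = 71540000 N, A₂E₂ = 6901000 N, ΣAE = 78440000 N.
σ₂ = P·E₂/ΣAE = 23600·108000/78440000 = 32.49 MPa.

32.5 MPa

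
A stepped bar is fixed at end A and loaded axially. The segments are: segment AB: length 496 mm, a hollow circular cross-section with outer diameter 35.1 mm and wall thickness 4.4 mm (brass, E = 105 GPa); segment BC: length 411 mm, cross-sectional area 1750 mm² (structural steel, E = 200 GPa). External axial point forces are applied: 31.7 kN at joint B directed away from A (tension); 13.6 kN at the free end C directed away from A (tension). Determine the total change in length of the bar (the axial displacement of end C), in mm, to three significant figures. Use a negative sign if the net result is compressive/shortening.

Internal axial forces (sectioning from the free end, tension +): N_BC = 13.6 kN, N_AB = 45.3 kN.
A_AB = 424.4 mm².
δ_AB = 45300·496/(424.4·105000) = 0.5043 mm
δ_BC = 13600·411/(1750·200000) = 0.01597 mm
δ = Σδ_i = 0.5202 mm.

0.520 mm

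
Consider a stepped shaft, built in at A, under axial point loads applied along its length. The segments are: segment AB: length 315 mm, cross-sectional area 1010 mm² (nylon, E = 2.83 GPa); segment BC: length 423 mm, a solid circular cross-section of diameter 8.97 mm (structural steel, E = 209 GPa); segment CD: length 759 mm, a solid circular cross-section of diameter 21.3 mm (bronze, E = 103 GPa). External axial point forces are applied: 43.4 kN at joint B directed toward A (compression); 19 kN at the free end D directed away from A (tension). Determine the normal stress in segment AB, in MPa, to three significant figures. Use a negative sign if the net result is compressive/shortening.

-24.2 MPa

Internal axial forces (sectioning from the free end, tension +): N_CD = 19 kN, N_BC = 19 kN, N_AB = -24.4 kN.
σ_AB = N_AB/A_AB = -24400/1010 = -24.16 MPa.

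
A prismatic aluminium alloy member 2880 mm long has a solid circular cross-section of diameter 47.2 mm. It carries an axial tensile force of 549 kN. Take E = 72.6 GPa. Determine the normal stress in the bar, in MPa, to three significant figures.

A = 1750 mm².
σ = N/A = 549000/1750 = 313.8 MPa.

314 MPa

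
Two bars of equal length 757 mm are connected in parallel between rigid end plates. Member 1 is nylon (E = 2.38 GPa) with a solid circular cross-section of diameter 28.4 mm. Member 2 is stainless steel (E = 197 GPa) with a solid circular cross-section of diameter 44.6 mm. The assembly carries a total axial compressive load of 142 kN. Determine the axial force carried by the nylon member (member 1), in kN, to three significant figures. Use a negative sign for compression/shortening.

-0.692 kN

A_1 = 633.5 mm².
A_2 = 1562 mm².
Equal strain + equilibrium ⇒ each member carries load in proportion to AE: A₁E₁ = 1508000 N, A₂E₂ = 307800000 N, ΣAE = 309300000 N.
F₁ = P·A₁E₁/ΣAE = -142000·1508000/309300000 = -692.2 N.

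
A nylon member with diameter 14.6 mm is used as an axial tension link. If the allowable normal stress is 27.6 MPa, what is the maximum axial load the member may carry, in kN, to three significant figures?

A = 167.4 mm².
P_max = σ_allow · A = 27.6 · 167.4 = 4621 N = 4.621 kN.

4.62 kN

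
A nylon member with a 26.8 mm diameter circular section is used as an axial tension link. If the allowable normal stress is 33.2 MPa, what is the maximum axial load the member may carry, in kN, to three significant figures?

18.7 kN

A = 564.1 mm².
P_max = σ_allow · A = 33.2 · 564.1 = 18730 N = 18.73 kN.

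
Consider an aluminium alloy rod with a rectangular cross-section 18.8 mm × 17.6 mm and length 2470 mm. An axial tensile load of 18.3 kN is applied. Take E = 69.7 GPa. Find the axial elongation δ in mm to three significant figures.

A = 330.9 mm².
δ_mech = NL/(AE) = 18300·2470/(330.9·69700) = 1.96 mm.

1.96 mm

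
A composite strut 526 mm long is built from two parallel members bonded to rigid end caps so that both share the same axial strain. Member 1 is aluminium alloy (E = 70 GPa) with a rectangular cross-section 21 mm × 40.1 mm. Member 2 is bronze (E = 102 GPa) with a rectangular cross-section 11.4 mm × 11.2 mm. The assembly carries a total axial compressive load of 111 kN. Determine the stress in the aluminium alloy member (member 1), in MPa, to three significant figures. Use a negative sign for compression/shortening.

-108 MPa

A_1 = 842.1 mm².
A_2 = 127.7 mm².
Equal strain + equilibrium ⇒ each member carries load in proportion to AE: A₁E₁ = 58950000 N, A₂E₂ = 13020000 N, ΣAE = 71970000 N.
σ₁ = P·E₁/ΣAE = -111000·70000/71970000 = -108 MPa.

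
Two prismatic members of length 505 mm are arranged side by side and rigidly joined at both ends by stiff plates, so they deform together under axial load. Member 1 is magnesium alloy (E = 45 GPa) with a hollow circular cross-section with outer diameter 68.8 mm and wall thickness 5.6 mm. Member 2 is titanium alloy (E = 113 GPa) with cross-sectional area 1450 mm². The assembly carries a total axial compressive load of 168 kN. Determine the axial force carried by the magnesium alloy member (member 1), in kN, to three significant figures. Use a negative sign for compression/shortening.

-39.3 kN

A_1 = 1112 mm².
Equal strain + equilibrium ⇒ each member carries load in proportion to AE: A₁E₁ = 50030000 N, A₂E₂ = 163800000 N, ΣAE = 213900000 N.
F₁ = P·A₁E₁/ΣAE = -168000·50030000/213900000 = -39300 N.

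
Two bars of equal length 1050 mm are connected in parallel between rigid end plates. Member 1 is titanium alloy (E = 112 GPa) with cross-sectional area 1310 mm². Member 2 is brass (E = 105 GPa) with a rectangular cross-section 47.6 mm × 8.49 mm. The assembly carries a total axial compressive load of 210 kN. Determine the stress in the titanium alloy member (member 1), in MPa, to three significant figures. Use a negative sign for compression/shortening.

-124 MPa

A_2 = 404.1 mm².
Equal strain + equilibrium ⇒ each member carries load in proportion to AE: A₁E₁ = 146700000 N, A₂E₂ = 42430000 N, ΣAE = 189200000 N.
σ₁ = P·E₁/ΣAE = -210000·112000/189200000 = -124.3 MPa.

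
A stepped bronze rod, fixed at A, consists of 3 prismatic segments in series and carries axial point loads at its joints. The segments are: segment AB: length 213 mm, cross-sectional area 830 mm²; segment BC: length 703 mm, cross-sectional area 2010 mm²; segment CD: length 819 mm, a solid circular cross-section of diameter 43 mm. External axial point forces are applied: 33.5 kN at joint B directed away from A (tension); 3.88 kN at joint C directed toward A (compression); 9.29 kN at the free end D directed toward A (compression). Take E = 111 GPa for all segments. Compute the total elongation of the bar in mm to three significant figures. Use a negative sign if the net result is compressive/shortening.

Internal axial forces (sectioning from the free end, tension +): N_CD = -9.29 kN, N_BC = -13.17 kN, N_AB = 20.33 kN.
A_CD = 1452 mm².
δ_AB = 20330·213/(830·111000) = 0.047 mm
δ_BC = -13170·703/(2010·111000) = -0.0415 mm
δ_CD = -9290·819/(1452·111000) = -0.0472 mm
δ = Σδ_i = -0.0417 mm.

-0.0417 mm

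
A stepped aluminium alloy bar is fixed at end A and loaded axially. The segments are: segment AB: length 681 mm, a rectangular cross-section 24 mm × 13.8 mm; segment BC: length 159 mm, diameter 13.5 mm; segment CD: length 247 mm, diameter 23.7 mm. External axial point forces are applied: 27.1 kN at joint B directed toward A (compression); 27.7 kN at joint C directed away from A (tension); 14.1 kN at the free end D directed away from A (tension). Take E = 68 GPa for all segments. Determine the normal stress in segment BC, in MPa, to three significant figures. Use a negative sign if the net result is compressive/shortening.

Internal axial forces (sectioning from the free end, tension +): N_CD = 14.1 kN, N_BC = 41.8 kN, N_AB = 14.7 kN.
A_BC = 143.1 mm².
σ_BC = N_BC/A_BC = 41800/143.1 = 292 MPa.

292 MPa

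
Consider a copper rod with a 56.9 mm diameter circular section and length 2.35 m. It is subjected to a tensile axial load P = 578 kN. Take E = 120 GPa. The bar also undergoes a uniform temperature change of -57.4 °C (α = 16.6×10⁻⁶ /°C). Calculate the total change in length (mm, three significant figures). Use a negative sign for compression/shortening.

2.21 mm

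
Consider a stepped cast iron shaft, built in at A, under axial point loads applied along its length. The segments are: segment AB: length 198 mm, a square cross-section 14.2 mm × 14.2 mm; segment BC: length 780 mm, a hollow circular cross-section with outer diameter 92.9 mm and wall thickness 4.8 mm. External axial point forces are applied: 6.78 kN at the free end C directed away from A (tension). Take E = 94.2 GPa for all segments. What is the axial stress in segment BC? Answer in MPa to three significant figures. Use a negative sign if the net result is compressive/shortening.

Internal axial forces (sectioning from the free end, tension +): N_BC = 6.78 kN, N_AB = 6.78 kN.
A_BC = 1329 mm².
σ_BC = N_BC/A_BC = 6780/1329 = 5.103 MPa.

5.10 MPa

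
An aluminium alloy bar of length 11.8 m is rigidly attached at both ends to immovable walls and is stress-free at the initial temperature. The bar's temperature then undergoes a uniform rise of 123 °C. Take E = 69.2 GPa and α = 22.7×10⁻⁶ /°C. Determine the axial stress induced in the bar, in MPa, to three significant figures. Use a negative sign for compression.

Free thermal expansion αLΔT = 22.7e-6 · 11800 · 123 = 32.95 mm.
The walls impose strain ε = −(32.95)/11800 = -2.7921e-03; σ = Eε = 69200 · -2.7921e-03 = -193.2 MPa.

-193 MPa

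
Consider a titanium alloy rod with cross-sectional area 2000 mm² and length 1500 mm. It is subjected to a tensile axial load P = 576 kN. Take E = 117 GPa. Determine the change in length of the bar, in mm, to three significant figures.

δ_mech = NL/(AE) = 576000·1500/(2000·117000) = 3.692 mm.

3.69 mm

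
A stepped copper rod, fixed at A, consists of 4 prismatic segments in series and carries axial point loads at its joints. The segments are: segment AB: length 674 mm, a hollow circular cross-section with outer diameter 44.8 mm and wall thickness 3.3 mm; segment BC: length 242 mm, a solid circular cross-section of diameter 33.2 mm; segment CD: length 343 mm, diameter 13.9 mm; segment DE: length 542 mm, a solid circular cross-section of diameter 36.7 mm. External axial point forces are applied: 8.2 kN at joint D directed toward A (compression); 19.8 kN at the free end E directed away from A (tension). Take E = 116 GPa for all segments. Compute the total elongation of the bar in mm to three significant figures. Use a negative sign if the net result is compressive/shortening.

Internal axial forces (sectioning from the free end, tension +): N_DE = 19.8 kN, N_CD = 11.6 kN, N_BC = 11.6 kN, N_AB = 11.6 kN.
A_AB = 430.2 mm².
A_BC = 865.7 mm².
A_CD = 151.7 mm².
A_DE = 1058 mm².
δ_AB = 11600·674/(430.2·116000) = 0.1567 mm
δ_BC = 11600·242/(865.7·116000) = 0.02795 mm
δ_CD = 11600·343/(151.7·116000) = 0.226 mm
δ_DE = 19800·542/(1058·116000) = 0.08745 mm
δ = Σδ_i = 0.4981 mm.

0.498 mm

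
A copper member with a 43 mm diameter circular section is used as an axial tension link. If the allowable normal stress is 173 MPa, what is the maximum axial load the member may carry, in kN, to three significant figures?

A = 1452 mm².
P_max = σ_allow · A = 173 · 1452 = 251200 N = 251.2 kN.

251 kN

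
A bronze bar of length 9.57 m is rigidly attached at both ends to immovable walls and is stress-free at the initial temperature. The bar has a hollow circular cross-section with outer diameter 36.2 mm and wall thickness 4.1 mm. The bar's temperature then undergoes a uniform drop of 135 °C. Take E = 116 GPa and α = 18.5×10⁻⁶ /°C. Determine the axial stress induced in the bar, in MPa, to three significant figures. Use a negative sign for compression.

290 MPa

Free thermal expansion αLΔT = 18.5e-6 · 9570 · -135 = -23.9 mm.
The walls impose strain ε = −(-23.9)/9570 = 2.4975e-03; σ = Eε = 116000 · 2.4975e-03 = 289.7 MPa.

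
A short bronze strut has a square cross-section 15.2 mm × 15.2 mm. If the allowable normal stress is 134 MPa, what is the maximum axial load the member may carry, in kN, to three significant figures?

A = 231 mm².
P_max = σ_allow · A = 134 · 231 = 30960 N = 30.96 kN.

31.0 kN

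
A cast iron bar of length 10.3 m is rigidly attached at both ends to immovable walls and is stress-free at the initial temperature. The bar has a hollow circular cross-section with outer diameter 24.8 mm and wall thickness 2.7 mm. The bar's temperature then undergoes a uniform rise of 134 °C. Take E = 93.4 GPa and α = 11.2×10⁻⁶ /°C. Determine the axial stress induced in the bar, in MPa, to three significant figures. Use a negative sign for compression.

-140 MPa

Free thermal expansion αLΔT = 11.2e-6 · 10300 · 134 = 15.46 mm.
The walls impose strain ε = −(15.46)/10300 = -1.5008e-03; σ = Eε = 93400 · -1.5008e-03 = -140.2 MPa.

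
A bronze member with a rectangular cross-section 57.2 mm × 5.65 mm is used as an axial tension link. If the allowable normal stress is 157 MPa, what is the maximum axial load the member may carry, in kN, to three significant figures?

50.7 kN

A = 323.2 mm².
P_max = σ_allow · A = 157 · 323.2 = 50740 N = 50.74 kN.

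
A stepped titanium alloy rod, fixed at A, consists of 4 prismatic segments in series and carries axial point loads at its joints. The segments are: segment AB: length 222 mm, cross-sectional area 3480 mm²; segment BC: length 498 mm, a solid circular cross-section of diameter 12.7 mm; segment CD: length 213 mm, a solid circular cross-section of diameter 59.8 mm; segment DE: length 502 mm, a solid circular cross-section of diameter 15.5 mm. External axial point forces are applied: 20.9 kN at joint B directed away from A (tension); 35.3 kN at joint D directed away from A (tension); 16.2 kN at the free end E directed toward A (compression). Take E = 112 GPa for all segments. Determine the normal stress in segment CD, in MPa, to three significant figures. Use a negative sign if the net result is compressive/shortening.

6.80 MPa

Internal axial forces (sectioning from the free end, tension +): N_DE = -16.2 kN, N_CD = 19.1 kN, N_BC = 19.1 kN, N_AB = 40 kN.
A_CD = 2809 mm².
σ_CD = N_CD/A_CD = 19100/2809 = 6.801 MPa.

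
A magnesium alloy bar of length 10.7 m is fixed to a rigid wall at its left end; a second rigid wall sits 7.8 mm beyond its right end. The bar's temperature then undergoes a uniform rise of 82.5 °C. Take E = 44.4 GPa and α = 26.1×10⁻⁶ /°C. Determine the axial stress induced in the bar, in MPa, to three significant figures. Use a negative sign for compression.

Free thermal expansion αLΔT = 26.1e-6 · 10700 · 82.5 = 23.04 mm.
The walls engage after the gap closes; constrained expansion = 23.04 − 7.8 = 15.24 mm.
The walls impose strain ε = −(15.24)/10700 = -1.4243e-03; σ = Eε = 44400 · -1.4243e-03 = -63.24 MPa.

-63.2 MPa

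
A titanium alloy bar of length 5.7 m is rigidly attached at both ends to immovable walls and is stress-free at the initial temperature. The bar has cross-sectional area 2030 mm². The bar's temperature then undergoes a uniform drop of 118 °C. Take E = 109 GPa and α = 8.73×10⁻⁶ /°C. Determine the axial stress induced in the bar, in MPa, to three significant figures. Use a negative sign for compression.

112 MPa

Free thermal expansion αLΔT = 8.73e-6 · 5700 · -118 = -5.872 mm.
The walls impose strain ε = −(-5.872)/5700 = 1.0301e-03; σ = Eε = 109000 · 1.0301e-03 = 112.3 MPa.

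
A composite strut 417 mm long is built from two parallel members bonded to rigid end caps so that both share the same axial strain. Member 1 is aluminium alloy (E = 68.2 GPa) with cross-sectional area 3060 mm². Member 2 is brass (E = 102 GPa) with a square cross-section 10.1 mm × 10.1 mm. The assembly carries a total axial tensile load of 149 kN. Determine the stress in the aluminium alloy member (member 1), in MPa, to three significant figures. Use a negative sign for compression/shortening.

A_2 = 102 mm².
Equal strain + equilibrium ⇒ each member carries load in proportion to AE: A₁E₁ = 208700000 N, A₂E₂ = 10410000 N, ΣAE = 219100000 N.
σ₁ = P·E₁/ΣAE = 149000·68200/219100000 = 46.38 MPa.

46.4 MPa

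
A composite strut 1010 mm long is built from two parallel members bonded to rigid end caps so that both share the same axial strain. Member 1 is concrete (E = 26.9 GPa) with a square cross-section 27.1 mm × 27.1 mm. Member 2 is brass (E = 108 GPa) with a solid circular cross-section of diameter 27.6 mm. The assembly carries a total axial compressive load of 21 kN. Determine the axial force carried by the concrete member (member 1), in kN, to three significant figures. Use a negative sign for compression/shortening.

-4.92 kN

A_1 = 734.4 mm².
A_2 = 598.3 mm².
Equal strain + equilibrium ⇒ each member carries load in proportion to AE: A₁E₁ = 19760000 N, A₂E₂ = 64610000 N, ΣAE = 84370000 N.
F₁ = P·A₁E₁/ΣAE = -21000·19760000/84370000 = -4917 N.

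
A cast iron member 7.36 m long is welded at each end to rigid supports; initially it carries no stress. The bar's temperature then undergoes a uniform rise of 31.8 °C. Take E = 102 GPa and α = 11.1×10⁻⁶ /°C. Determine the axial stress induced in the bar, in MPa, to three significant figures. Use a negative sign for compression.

Free thermal expansion αLΔT = 11.1e-6 · 7360 · 31.8 = 2.598 mm.
The walls impose strain ε = −(2.598)/7360 = -3.5298e-04; σ = Eε = 102000 · -3.5298e-04 = -36 MPa.

-36.0 MPa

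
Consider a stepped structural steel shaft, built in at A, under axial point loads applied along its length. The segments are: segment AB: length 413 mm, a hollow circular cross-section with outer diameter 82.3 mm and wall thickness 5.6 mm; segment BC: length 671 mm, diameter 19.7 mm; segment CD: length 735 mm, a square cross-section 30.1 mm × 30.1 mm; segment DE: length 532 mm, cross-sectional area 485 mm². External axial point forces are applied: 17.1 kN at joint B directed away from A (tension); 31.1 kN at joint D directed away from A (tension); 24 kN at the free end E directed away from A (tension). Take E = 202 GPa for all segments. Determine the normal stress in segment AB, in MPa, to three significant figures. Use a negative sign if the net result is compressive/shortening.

Internal axial forces (sectioning from the free end, tension +): N_DE = 24 kN, N_CD = 55.1 kN, N_BC = 55.1 kN, N_AB = 72.2 kN.
A_AB = 1349 mm².
σ_AB = N_AB/A_AB = 72200/1349 = 53.51 MPa.

53.5 MPa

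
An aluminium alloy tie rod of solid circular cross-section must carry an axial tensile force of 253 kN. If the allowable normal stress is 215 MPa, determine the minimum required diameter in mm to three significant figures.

38.7 mm

Required area A ≥ P/σ_allow = 253000/215 = 1177 mm².
For a solid circular section, d ≥ √(4A/π) = 38.71 mm.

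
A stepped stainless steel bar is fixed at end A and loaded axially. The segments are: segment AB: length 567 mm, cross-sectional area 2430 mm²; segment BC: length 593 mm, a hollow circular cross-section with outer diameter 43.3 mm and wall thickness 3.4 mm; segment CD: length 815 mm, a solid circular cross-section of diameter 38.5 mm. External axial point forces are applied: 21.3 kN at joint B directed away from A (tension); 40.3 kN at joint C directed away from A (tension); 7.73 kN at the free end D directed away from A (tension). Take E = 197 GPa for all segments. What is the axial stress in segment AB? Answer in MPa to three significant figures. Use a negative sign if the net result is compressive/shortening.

Internal axial forces (sectioning from the free end, tension +): N_CD = 7.73 kN, N_BC = 48.03 kN, N_AB = 69.33 kN.
σ_AB = N_AB/A_AB = 69330/2430 = 28.53 MPa.

28.5 MPa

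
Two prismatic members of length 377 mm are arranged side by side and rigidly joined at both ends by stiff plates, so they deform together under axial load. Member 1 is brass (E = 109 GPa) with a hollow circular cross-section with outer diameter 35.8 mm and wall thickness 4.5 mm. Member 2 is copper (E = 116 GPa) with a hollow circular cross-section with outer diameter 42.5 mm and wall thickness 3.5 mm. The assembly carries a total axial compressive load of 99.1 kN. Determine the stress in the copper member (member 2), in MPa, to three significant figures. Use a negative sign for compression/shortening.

-117 MPa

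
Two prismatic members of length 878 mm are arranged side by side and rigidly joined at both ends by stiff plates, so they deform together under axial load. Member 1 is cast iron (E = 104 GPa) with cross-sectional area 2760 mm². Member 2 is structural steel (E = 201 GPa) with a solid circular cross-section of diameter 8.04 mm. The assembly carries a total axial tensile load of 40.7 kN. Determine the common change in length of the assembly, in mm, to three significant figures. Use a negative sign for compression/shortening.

A_2 = 50.77 mm².
Equal strain + equilibrium ⇒ each member carries load in proportion to AE: A₁E₁ = 287000000 N, A₂E₂ = 10200000 N, ΣAE = 297200000 N.
δ = PL/ΣAE = 40700·878/297200000 = 0.1202 mm.

0.120 mm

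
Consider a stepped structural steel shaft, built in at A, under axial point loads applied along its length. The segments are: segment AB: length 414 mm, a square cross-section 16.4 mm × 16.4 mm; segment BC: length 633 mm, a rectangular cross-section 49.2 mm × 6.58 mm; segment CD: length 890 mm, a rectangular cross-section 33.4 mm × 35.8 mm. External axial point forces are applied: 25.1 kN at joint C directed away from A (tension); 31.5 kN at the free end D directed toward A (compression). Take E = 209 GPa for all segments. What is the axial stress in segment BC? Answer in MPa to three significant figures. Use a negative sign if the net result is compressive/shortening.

-19.8 MPa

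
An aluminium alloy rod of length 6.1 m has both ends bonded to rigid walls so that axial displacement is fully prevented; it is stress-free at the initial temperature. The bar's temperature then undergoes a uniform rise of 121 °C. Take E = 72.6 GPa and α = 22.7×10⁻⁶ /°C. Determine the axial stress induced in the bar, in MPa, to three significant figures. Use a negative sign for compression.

-199 MPa

Free thermal expansion αLΔT = 22.7e-6 · 6100 · 121 = 16.75 mm.
The walls impose strain ε = −(16.75)/6100 = -2.7467e-03; σ = Eε = 72600 · -2.7467e-03 = -199.4 MPa.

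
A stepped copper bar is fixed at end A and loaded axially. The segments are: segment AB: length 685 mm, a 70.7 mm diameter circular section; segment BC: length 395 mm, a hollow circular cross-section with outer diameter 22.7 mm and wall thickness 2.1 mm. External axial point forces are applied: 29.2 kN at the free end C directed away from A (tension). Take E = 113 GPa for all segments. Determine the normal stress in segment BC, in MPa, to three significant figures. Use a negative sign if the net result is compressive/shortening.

Internal axial forces (sectioning from the free end, tension +): N_BC = 29.2 kN, N_AB = 29.2 kN.
A_BC = 135.9 mm².
σ_BC = N_BC/A_BC = 29200/135.9 = 214.9 MPa.

215 MPa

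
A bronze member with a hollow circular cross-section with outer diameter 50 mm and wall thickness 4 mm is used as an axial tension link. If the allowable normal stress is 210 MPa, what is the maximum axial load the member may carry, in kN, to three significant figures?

A = 578.1 mm².
P_max = σ_allow · A = 210 · 578.1 = 121400 N = 121.4 kN.

121 kN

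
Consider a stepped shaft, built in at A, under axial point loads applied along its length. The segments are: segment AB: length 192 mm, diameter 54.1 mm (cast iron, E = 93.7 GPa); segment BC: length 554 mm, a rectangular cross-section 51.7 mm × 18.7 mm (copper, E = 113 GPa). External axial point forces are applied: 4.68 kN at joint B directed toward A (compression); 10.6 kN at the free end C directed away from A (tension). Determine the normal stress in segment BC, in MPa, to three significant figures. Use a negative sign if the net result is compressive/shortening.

11.0 MPa

Internal axial forces (sectioning from the free end, tension +): N_BC = 10.6 kN, N_AB = 5.92 kN.
A_BC = 966.8 mm².
σ_BC = N_BC/A_BC = 10600/966.8 = 10.96 MPa.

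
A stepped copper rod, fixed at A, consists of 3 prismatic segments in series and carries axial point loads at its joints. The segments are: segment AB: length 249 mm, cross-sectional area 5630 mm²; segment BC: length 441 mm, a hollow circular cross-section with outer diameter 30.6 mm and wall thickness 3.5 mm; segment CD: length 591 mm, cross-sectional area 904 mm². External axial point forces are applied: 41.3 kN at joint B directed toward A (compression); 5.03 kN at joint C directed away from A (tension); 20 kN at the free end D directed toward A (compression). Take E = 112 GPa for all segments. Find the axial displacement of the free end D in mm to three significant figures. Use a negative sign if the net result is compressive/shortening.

Internal axial forces (sectioning from the free end, tension +): N_CD = -20 kN, N_BC = -14.97 kN, N_AB = -56.27 kN.
A_BC = 298 mm².
δ_AB = -56270·249/(5630·112000) = -0.02222 mm
δ_BC = -14970·441/(298·112000) = -0.1978 mm
δ_CD = -20000·591/(904·112000) = -0.1167 mm
δ = Σδ_i = -0.3368 mm.

-0.337 mm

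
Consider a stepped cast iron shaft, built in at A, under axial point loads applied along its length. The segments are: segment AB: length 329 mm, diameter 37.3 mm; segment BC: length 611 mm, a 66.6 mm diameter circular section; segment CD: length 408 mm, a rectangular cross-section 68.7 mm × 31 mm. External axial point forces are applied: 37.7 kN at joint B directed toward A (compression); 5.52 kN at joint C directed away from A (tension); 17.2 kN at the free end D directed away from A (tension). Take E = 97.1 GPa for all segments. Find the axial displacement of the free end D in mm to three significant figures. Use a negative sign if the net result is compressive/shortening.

Internal axial forces (sectioning from the free end, tension +): N_CD = 17.2 kN, N_BC = 22.72 kN, N_AB = -14.98 kN.
A_AB = 1093 mm².
A_BC = 3484 mm².
A_CD = 2130 mm².
δ_AB = -14980·329/(1093·97100) = -0.04645 mm
δ_BC = 22720·611/(3484·97100) = 0.04104 mm
δ_CD = 17200·408/(2130·97100) = 0.03394 mm
δ = Σδ_i = 0.02852 mm.

0.0285 mm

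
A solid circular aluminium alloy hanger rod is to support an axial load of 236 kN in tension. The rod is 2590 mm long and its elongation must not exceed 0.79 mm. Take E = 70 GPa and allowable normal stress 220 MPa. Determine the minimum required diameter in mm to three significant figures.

Required area A ≥ P/σ_allow = 236000/220 = 1073 mm².
For a solid circular section, d ≥ √(4A/π) = 36.96 mm.
Elongation limit: A ≥ PL/(Eδ_allow) = 236000·2590/(70000·0.79) = 11050 mm² ⇒ d ≥ 118.6 mm.
The elongation limit governs.

119 mm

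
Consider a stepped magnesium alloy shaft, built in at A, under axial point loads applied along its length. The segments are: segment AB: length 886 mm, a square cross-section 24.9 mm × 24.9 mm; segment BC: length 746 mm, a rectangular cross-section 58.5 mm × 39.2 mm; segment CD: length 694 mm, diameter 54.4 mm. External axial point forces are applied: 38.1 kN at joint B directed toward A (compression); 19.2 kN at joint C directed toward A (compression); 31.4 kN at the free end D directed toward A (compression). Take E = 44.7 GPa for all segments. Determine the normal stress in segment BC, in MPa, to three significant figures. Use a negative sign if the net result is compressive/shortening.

Internal axial forces (sectioning from the free end, tension +): N_CD = -31.4 kN, N_BC = -50.6 kN, N_AB = -88.7 kN.
A_BC = 2293 mm².
σ_BC = N_BC/A_BC = -50600/2293 = -22.07 MPa.

-22.1 MPa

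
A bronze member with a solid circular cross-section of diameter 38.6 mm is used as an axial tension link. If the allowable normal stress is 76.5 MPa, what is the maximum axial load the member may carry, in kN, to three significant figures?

89.5 kN

A = 1170 mm².
P_max = σ_allow · A = 76.5 · 1170 = 89520 N = 89.52 kN.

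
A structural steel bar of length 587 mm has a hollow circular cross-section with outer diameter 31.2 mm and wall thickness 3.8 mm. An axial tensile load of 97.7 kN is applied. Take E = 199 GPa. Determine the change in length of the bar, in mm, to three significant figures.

A = 327.1 mm².
δ_mech = NL/(AE) = 97700·587/(327.1·199000) = 0.881 mm.

0.881 mm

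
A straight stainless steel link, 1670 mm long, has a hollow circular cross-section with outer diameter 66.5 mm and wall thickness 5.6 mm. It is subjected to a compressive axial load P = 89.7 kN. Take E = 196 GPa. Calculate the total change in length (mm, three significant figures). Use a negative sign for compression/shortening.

-0.713 mm

A = 1071 mm².
δ_mech = NL/(AE) = -89700·1670/(1071·196000) = -0.7133 mm.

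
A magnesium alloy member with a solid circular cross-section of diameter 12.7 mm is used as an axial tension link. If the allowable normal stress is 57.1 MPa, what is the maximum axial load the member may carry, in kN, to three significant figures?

A = 126.7 mm².
P_max = σ_allow · A = 57.1 · 126.7 = 7233 N = 7.233 kN.

7.23 kN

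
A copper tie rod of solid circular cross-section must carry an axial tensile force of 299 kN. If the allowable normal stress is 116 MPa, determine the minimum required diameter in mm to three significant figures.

57.3 mm

Required area A ≥ P/σ_allow = 299000/116 = 2578 mm².
For a solid circular section, d ≥ √(4A/π) = 57.29 mm.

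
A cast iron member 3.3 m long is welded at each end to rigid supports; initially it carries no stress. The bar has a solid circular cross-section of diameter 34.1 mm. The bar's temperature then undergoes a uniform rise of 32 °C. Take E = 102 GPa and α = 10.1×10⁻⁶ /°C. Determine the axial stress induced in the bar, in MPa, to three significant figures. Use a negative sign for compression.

-33.0 MPa

Free thermal expansion αLΔT = 10.1e-6 · 3300 · 32 = 1.067 mm.
The walls impose strain ε = −(1.067)/3300 = -3.2320e-04; σ = Eε = 102000 · -3.2320e-04 = -32.97 MPa.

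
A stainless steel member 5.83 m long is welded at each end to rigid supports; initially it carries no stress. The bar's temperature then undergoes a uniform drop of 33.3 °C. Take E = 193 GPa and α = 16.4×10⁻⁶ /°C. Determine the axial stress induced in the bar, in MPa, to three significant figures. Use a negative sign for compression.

105 MPa

Free thermal expansion αLΔT = 16.4e-6 · 5830 · -33.3 = -3.184 mm.
The walls impose strain ε = −(-3.184)/5830 = 5.4612e-04; σ = Eε = 193000 · 5.4612e-04 = 105.4 MPa.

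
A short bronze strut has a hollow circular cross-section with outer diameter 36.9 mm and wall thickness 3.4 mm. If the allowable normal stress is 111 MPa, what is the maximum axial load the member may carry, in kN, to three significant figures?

A = 357.8 mm².
P_max = σ_allow · A = 111 · 357.8 = 39720 N = 39.72 kN.

39.7 kN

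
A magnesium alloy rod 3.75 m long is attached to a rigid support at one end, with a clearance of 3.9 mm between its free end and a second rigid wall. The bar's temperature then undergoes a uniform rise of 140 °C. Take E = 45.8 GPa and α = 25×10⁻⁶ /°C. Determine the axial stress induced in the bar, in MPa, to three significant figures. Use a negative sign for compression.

Free thermal expansion αLΔT = 25e-6 · 3750 · 140 = 13.12 mm.
The walls engage after the gap closes; constrained expansion = 13.12 − 3.9 = 9.225 mm.
The walls impose strain ε = −(9.225)/3750 = -2.4600e-03; σ = Eε = 45800 · -2.4600e-03 = -112.7 MPa.

-113 MPa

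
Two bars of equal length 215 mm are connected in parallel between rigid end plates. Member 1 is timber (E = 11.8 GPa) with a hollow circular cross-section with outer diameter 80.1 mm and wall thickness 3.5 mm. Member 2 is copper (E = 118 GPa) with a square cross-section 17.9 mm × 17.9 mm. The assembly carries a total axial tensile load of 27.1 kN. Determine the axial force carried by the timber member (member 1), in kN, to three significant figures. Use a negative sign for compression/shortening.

A_1 = 842.3 mm².
A_2 = 320.4 mm².
Equal strain + equilibrium ⇒ each member carries load in proportion to AE: A₁E₁ = 9939000 N, A₂E₂ = 37810000 N, ΣAE = 47750000 N.
F₁ = P·A₁E₁/ΣAE = 27100·9939000/47750000 = 5641 N.

5.64 kN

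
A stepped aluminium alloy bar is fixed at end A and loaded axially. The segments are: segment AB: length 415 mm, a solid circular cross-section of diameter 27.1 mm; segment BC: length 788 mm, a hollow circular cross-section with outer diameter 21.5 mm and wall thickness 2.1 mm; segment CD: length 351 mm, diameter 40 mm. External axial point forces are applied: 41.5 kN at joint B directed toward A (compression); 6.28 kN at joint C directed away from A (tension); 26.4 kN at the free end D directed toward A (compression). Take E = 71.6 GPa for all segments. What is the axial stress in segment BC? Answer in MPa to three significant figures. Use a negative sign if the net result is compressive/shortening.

-157 MPa

Internal axial forces (sectioning from the free end, tension +): N_CD = -26.4 kN, N_BC = -20.12 kN, N_AB = -61.62 kN.
A_BC = 128 mm².
σ_BC = N_BC/A_BC = -20120/128 = -157.2 MPa.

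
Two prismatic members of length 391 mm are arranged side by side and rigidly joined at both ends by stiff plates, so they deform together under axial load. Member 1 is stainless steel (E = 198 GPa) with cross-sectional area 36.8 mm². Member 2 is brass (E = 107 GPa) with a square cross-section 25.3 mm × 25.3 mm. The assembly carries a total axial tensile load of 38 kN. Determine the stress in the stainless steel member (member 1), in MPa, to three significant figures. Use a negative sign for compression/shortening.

99.3 MPa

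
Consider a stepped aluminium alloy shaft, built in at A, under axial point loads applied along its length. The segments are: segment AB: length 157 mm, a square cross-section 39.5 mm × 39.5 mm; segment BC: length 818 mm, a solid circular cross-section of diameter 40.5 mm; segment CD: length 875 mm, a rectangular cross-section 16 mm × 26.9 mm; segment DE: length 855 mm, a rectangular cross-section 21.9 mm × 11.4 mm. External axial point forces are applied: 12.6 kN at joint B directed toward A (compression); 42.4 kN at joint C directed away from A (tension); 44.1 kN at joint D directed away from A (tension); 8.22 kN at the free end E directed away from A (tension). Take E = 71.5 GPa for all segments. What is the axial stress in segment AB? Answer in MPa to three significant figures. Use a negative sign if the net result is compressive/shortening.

52.6 MPa

Internal axial forces (sectioning from the free end, tension +): N_DE = 8.22 kN, N_CD = 52.32 kN, N_BC = 94.72 kN, N_AB = 82.12 kN.
A_AB = 1560 mm².
σ_AB = N_AB/A_AB = 82120/1560 = 52.63 MPa.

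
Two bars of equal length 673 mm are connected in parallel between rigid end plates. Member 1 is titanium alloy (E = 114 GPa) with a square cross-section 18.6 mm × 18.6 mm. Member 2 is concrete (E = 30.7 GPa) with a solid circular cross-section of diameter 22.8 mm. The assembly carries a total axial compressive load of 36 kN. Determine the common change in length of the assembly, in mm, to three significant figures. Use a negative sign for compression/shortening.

A_1 = 346 mm².
A_2 = 408.3 mm².
Equal strain + equilibrium ⇒ each member carries load in proportion to AE: A₁E₁ = 39440000 N, A₂E₂ = 12530000 N, ΣAE = 51970000 N.
δ = PL/ΣAE = -36000·673/51970000 = -0.4662 mm.

-0.466 mm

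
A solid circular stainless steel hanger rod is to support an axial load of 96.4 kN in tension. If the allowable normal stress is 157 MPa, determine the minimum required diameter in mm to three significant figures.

Required area A ≥ P/σ_allow = 96400/157 = 614 mm².
For a solid circular section, d ≥ √(4A/π) = 27.96 mm.

28.0 mm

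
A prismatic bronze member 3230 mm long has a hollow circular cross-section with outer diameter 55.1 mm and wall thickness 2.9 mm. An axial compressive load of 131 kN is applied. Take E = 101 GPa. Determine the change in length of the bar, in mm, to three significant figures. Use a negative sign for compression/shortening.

A = 475.6 mm².
δ_mech = NL/(AE) = -131000·3230/(475.6·101000) = -8.809 mm.

-8.81 mm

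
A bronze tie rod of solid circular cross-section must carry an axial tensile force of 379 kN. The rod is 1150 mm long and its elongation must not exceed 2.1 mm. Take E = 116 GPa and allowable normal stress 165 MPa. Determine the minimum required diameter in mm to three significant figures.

Required area A ≥ P/σ_allow = 379000/165 = 2297 mm².
For a solid circular section, d ≥ √(4A/π) = 54.08 mm.
Elongation limit: A ≥ PL/(Eδ_allow) = 379000·1150/(116000·2.1) = 1789 mm² ⇒ d ≥ 47.73 mm.
The stress limit governs.

54.1 mm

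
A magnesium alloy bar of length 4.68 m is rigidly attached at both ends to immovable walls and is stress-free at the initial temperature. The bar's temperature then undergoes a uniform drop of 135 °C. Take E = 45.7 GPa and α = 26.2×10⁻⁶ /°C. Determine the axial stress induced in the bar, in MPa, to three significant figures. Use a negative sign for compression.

Free thermal expansion αLΔT = 26.2e-6 · 4680 · -135 = -16.55 mm.
The walls impose strain ε = −(-16.55)/4680 = 3.5370e-03; σ = Eε = 45700 · 3.5370e-03 = 161.6 MPa.

162 MPa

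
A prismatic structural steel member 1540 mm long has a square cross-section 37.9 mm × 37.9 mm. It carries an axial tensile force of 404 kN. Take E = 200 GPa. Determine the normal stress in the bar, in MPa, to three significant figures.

281 MPa

A = 1436 mm².
σ = N/A = 404000/1436 = 281.3 MPa.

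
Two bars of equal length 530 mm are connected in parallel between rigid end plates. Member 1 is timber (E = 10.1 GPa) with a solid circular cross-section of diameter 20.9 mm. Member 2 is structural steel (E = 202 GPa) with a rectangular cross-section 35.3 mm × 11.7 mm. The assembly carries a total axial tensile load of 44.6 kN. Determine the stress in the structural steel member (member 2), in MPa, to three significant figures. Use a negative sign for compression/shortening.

A_1 = 343.1 mm².
A_2 = 413 mm².
Equal strain + equilibrium ⇒ each member carries load in proportion to AE: A₁E₁ = 3465000 N, A₂E₂ = 83430000 N, ΣAE = 86890000 N.
σ₂ = P·E₂/ΣAE = 44600·202000/86890000 = 103.7 MPa.

104 MPa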